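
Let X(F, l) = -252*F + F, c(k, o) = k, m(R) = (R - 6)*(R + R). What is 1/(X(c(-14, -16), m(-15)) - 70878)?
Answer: -1/67364 ≈ -1.4845e-5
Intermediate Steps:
m(R) = 2*R*(-6 + R) (m(R) = (-6 + R)*(2*R) = 2*R*(-6 + R))
X(F, l) = -251*F
1/(X(c(-14, -16), m(-15)) - 70878) = 1/(-251*(-14) - 70878) = 1/(3514 - 70878) = 1/(-67364) = -1/67364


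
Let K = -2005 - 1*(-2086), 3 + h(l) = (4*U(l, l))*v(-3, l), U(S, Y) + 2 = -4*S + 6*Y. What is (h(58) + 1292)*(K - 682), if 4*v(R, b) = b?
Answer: -4748501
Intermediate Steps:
v(R, b) = b/4
U(S, Y) = -2 - 4*S + 6*Y (U(S, Y) = -2 + (-4*S + 6*Y) = -2 - 4*S + 6*Y)
h(l) = -3 + l*(-8 + 8*l)/4 (h(l) = -3 + (4*(-2 - 4*l + 6*l))*(l/4) = -3 + (4*(-2 + 2*l))*(l/4) = -3 + (-8 + 8*l)*(l/4) = -3 + l*(-8 + 8*l)/4)
K = 81 (K = -2005 + 2086 = 81)
(h(58) + 1292)*(K - 682) = ((-3 + 2*58*(-1 + 58)) + 1292)*(81 - 682) = ((-3 + 2*58*57) + 1292)*(-601) = ((-3 + 6612) + 1292)*(-601) = (6609 + 1292)*(-601) = 7901*(-601) = -4748501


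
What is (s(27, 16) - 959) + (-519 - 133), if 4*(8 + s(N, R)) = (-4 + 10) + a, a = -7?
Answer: -6477/4 ≈ -1619.3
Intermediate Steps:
s(N, R) = -33/4 (s(N, R) = -8 + ((-4 + 10) - 7)/4 = -8 + (6 - 7)/4 = -8 + (¼)*(-1) = -8 - ¼ = -33/4)
(s(27, 16) - 959) + (-519 - 133) = (-33/4 - 959) + (-519 - 133) = -3869/4 - 652 = -6477/4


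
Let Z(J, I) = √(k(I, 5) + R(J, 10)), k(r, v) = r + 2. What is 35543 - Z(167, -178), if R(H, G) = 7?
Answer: 35543 - 13*I ≈ 35543.0 - 13.0*I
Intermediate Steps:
k(r, v) = 2 + r
Z(J, I) = √(9 + I) (Z(J, I) = √((2 + I) + 7) = √(9 + I))
35543 - Z(167, -178) = 35543 - √(9 - 178) = 35543 - √(-169) = 35543 - 13*I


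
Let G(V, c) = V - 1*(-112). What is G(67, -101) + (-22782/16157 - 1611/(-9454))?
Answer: 27152589661/152748278 ≈ 177.76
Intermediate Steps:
G(V, c) = 112 + V (G(V, c) = V + 112 = 112 + V)
G(67, -101) + (-22782/16157 - 1611/(-9454)) = (112 + 67) + (-22782/16157 - 1611/(-9454)) = 179 + (-22782*1/16157 - 1611*(-1/9454)) = 179 + (-22782/16157 + 1611/9454) = 179 - 189352101/152748278 = 27152589661/152748278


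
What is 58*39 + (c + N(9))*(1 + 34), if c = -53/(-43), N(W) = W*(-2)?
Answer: 72031/43 ≈ 1675.1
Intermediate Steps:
N(W) = -2*W
c = 53/43 (c = -53*(-1/43) = 53/43 ≈ 1.2326)
58*39 + (c + N(9))*(1 + 34) = 58*39 + (53/43 - 2*9)*(1 + 34) = 2262 + (53/43 - 18)*35 = 2262 - 721/43*35 = 2262 - 25235/43 = 72031/43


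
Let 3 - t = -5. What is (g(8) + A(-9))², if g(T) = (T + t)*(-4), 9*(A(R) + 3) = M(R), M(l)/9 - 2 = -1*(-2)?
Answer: 3969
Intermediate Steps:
M(l) = 36 (M(l) = 18 + 9*(-1*(-2)) = 18 + 9*2 = 18 + 18 = 36)
t = 8 (t = 3 - 1*(-5) = 3 + 5 = 8)
A(R) = 1 (A(R) = -3 + (⅑)*36 = -3 + 4 = 1)
g(T) = -32 - 4*T (g(T) = (T + 8)*(-4) = (8 + T)*(-4) = -32 - 4*T)
(g(8) + A(-9))² = ((-32 - 4*8) + 1)² = ((-32 - 32) + 1)² = (-64 + 1)² = (-63)² = 3969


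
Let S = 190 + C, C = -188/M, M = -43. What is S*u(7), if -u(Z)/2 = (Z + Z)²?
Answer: -3276336/43 ≈ -76194.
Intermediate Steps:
C = 188/43 (C = -188/(-43) = -188*(-1/43) = 188/43 ≈ 4.3721)
u(Z) = -8*Z² (u(Z) = -2*(Z + Z)² = -2*4*Z² = -8*Z²)
S = 8358/43 (S = 190 + 188/43 = 8358/43 ≈ 194.37)
S*u(7) = 8358*(-8*7²)/43 = 8358*(-8*49)/43 = (8358/43)*(-392) = -3276336/43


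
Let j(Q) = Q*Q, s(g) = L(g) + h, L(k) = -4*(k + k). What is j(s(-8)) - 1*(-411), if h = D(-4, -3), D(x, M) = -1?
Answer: 4380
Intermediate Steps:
L(k) = -8*k
h = -1
s(g) = -1 - 8*g (s(g) = -8*g - 1 = -1 - 8*g)
j(Q) = Q²
j(s(-8)) - 1*(-411) = (-1 - 8*(-8))² - 1*(-411) = (-1 + 64)² + 411 = 63² + 411 = 3969 + 411 = 4380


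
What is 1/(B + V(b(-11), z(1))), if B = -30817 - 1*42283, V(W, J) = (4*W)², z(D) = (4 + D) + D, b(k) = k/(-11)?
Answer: -1/73084 ≈ -1.3683e-5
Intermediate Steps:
b(k) = -k/11 (b(k) = k*(-1/11) = -k/11)
z(D) = 4 + 2*D
V(W, J) = 16*W²
B = -73100 (B = -30817 - 42283 = -73100)
1/(B + V(b(-11), z(1))) = 1/(-73100 + 16*(-1/11*(-11))²) = 1/(-73100 + 16*1²) = 1/(-73100 + 16*1) = 1/(-73100 + 16) = 1/(-73084) = -1/73084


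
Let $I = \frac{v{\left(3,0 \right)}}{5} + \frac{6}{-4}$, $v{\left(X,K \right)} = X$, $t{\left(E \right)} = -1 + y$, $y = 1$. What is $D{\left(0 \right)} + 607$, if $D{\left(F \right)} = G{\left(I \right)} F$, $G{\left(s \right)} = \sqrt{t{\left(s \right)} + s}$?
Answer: $607$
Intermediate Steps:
$t{\left(E \right)} = 0$ ($t{\left(E \right)} = -1 + 1 = 0$)
$I = - \frac{9}{10}$ ($I = \frac{3}{5} + \frac{6}{-4} = 3 \cdot \frac{1}{5} + 6 \left(- \frac{1}{4}\right) = \frac{3}{5} - \frac{3}{2} = - \frac{9}{10} \approx -0.9$)
$G{\left(s \right)} = \sqrt{s}$ ($G{\left(s \right)} = \sqrt{0 + s} = \sqrt{s}$)
$D{\left(F \right)} = \frac{3 i F \sqrt{10}}{10}$ ($D{\left(F \right)} = \sqrt{- \frac{9}{10}} F = \frac{3 i \sqrt{10}}{10} F = \frac{3 i F \sqrt{10}}{10}$)
$D{\left(0 \right)} + 607 = \frac{3}{10} i 0 \sqrt{10} + 607 = 0 + 607 = 607$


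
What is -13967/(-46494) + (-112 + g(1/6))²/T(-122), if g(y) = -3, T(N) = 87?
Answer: 205366093/1348326 ≈ 152.31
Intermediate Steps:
-13967/(-46494) + (-112 + g(1/6))²/T(-122) = -13967/(-46494) + (-112 - 3)²/87 = -13967*(-1/46494) + (-115)²*(1/87) = 13967/46494 + 13225*(1/87) = 13967/46494 + 13225/87 = 205366093/1348326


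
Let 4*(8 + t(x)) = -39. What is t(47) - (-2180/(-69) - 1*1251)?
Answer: 331657/276 ≈ 1201.7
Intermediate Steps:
t(x) = -71/4 (t(x) = -8 + (1/4)*(-39) = -8 - 39/4 = -71/4)
t(47) - (-2180/(-69) - 1*1251) = -71/4 - (-2180/(-69) - 1*1251) = -71/4 - (-2180*(-1/69) - 1251) = -71/4 - (2180/69 - 1251) = -71/4 - 1*(-84139/69) = -71/4 + 84139/69 = 331657/276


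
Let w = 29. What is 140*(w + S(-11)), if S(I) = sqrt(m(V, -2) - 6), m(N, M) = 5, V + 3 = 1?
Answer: 4060 + 140*I ≈ 4060.0 + 140.0*I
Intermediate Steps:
V = -2 (V = -3 + 1 = -2)
S(I) = I (S(I) = sqrt(5 - 6) = sqrt(-1) = I)
140*(w + S(-11)) = 140*(29 + I) = 4060 + 140*I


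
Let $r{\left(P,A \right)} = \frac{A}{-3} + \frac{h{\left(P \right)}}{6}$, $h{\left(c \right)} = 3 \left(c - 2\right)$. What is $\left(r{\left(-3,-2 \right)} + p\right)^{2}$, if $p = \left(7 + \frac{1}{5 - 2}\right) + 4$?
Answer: $\frac{361}{4} \approx 90.25$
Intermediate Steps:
$h{\left(c \right)} = -6 + 3 c$ ($h{\left(c \right)} = 3 \left(-2 + c\right) = -6 + 3 c$)
$r{\left(P,A \right)} = -1 + \frac{P}{2} - \frac{A}{3}$ ($r{\left(P,A \right)} = \frac{A}{-3} + \frac{-6 + 3 P}{6} = A \left(- \frac{1}{3}\right) + \left(-6 + 3 P\right) \frac{1}{6} = - \frac{A}{3} + \left(-1 + \frac{P}{2}\right) = -1 + \frac{P}{2} - \frac{A}{3}$)
$p = \frac{34}{3}$ ($p = \left(7 + \frac{1}{3}\right) + 4 = \frac{22}{3} + 4 = \frac{34}{3} \approx 11.333$)
$\left(r{\left(-3,-2 \right)} + p\right)^{2} = \left(\left(-1 + \frac{1}{2} \left(-3\right) - - \frac{2}{3}\right) + \frac{34}{3}\right)^{2} = \left(\left(-1 - \frac{3}{2} + \frac{2}{3}\right) + \frac{34}{3}\right)^{2} = \left(- \frac{11}{6} + \frac{34}{3}\right)^{2} = \left(\frac{19}{2}\right)^{2} = \frac{361}{4}$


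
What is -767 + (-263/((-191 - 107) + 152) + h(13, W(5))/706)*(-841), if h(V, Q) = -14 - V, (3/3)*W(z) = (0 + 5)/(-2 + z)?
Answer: -57974817/25769 ≈ -2249.8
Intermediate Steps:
W(z) = 5/(-2 + z) (W(z) = (0 + 5)/(-2 + z) = 5/(-2 + z))
-767 + (-263/((-191 - 107) + 152) + h(13, W(5))/706)*(-841) = -767 + (-263/((-191 - 107) + 152) + (-14 - 1*13)/706)*(-841) = -767 + (-263/(-298 + 152) + (-14 - 13)*(1/706))*(-841) = -767 + (-263/(-146) - 27*1/706)*(-841) = -767 + (-263*(-1/146) - 27/706)*(-841) = -767 + (263/146 - 27/706)*(-841) = -767 + (45434/25769)*(-841) = -767 - 38209994/25769 = -57974817/25769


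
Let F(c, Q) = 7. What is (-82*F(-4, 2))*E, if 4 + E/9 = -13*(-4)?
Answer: -247968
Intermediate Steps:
E = 432 (E = -36 + 9*(-13*(-4)) = -36 + 9*52 = -36 + 468 = 432)
(-82*F(-4, 2))*E = -82*7*432 = -574*432 = -247968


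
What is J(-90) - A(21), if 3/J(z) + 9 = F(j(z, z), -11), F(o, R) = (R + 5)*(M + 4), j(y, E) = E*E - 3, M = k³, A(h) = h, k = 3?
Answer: -1366/65 ≈ -21.015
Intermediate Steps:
M = 27 (M = 3³ = 27)
j(y, E) = -3 + E² (j(y, E) = E² - 3 = -3 + E²)
F(o, R) = 155 + 31*R (F(o, R) = (R + 5)*(27 + 4) = (5 + R)*31 = 155 + 31*R)
J(z) = -1/65 (J(z) = 3/(-9 + (155 + 31*(-11))) = 3/(-9 + (155 - 341)) = 3/(-9 - 186) = 3/(-195) = 3*(-1/195) = -1/65)
J(-90) - A(21) = -1/65 - 1*21 = -1/65 - 21 = -1366/65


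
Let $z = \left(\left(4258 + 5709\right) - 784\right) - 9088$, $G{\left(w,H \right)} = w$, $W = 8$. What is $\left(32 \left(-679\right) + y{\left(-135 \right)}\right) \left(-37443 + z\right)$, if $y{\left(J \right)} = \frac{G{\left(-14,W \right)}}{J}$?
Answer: $\frac{109551618568}{135} \approx 8.1149 \cdot 10^{8}$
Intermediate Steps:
$z = 95$ ($z = \left(9967 - 784\right) - 9088 = 9183 - 9088 = 95$)
$y{\left(J \right)} = - \frac{14}{J}$
$\left(32 \left(-679\right) + y{\left(-135 \right)}\right) \left(-37443 + z\right) = \left(32 \left(-679\right) - \frac{14}{-135}\right) \left(-37443 + 95\right) = \left(-21728 - - \frac{14}{135}\right) \left(-37348\right) = \left(-21728 + \frac{14}{135}\right) \left(-37348\right) = \left(- \frac{2933266}{135}\right) \left(-37348\right) = \frac{109551618568}{135}$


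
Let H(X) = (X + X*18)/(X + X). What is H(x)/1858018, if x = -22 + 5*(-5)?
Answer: 19/3716036 ≈ 5.1130e-6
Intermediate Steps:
x = -47 (x = -22 - 25 = -47)
H(X) = 19/2 (H(X) = (X + 18*X)/((2*X)) = (19*X)*(1/(2*X)) = 19/2)
H(x)/1858018 = (19/2)/1858018 = (19/2)*(1/1858018) = 19/3716036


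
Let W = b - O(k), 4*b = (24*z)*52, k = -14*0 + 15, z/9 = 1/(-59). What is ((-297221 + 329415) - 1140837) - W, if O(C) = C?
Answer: -65406244/59 ≈ -1.1086e+6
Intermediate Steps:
z = -9/59 (z = 9/(-59) = 9*(-1/59) = -9/59 ≈ -0.15254)
k = 15 (k = 0 + 15 = 15)
b = -2808/59 (b = ((24*(-9/59))*52)/4 = (-216/59*52)/4 = (¼)*(-11232/59) = -2808/59 ≈ -47.593)
W = -3693/59 (W = -2808/59 - 1*15 = -2808/59 - 15 = -3693/59 ≈ -62.593)
((-297221 + 329415) - 1140837) - W = ((-297221 + 329415) - 1140837) - 1*(-3693/59) = (32194 - 1140837) + 3693/59 = -1108643 + 3693/59 = -65406244/59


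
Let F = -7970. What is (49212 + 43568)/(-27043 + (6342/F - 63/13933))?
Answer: -5151424403900/1501553056813 ≈ -3.4307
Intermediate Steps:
(49212 + 43568)/(-27043 + (6342/F - 63/13933)) = (49212 + 43568)/(-27043 + (6342/(-7970) - 63/13933)) = 92780/(-27043 + (6342*(-1/7970) - 63*1/13933)) = 92780/(-27043 + (-3171/3985 - 63/13933)) = 92780/(-27043 - 44432598/55523005) = 92780/(-1501553056813/55523005) = 92780*(-55523005/1501553056813) = -5151424403900/1501553056813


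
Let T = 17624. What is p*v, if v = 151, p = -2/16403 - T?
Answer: -43652057574/16403 ≈ -2.6612e+6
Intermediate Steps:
p = -289086474/16403 (p = -2/16403 - 1*17624 = -2*1/16403 - 17624 = -2/16403 - 17624 = -289086474/16403 ≈ -17624.)
p*v = -289086474/16403*151 = -43652057574/16403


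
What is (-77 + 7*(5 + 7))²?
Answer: 49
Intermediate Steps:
(-77 + 7*(5 + 7))² = (-77 + 7*12)² = (-77 + 84)² = 7² = 49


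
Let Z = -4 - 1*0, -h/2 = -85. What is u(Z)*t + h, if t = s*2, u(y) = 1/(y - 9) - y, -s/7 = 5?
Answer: -1360/13 ≈ -104.62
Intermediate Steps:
h = 170 (h = -2*(-85) = 170)
s = -35 (s = -7*5 = -35)
Z = -4 (Z = -4 + 0 = -4)
u(y) = 1/(-9 + y) - y
t = -70 (t = -35*2 = -70)
u(Z)*t + h = ((1 - 1*(-4)² + 9*(-4))/(-9 - 4))*(-70) + 170 = ((1 - 1*16 - 36)/(-13))*(-70) + 170 = -(1 - 16 - 36)/13*(-70) + 170 = -1/13*(-51)*(-70) + 170 = (51/13)*(-70) + 170 = -3570/13 + 170 = -1360/13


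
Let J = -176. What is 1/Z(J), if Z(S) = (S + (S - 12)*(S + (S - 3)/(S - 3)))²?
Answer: 1/1070860176 ≈ 9.3383e-10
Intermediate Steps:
Z(S) = (S + (1 + S)*(-12 + S))² (Z(S) = (S + (-12 + S)*(S + (-3 + S)/(-3 + S)))² = (S + (-12 + S)*(S + 1))² = (S + (-12 + S)*(1 + S))² = (S + (1 + S)*(-12 + S))²)
1/Z(J) = 1/(144 + (-176)⁴ - 20*(-176)³ + 76*(-176)² + 240*(-176)) = 1/(144 + 959512576 - 20*(-5451776) + 76*30976 - 42240) = 1/(144 + 959512576 + 109035520 + 2354176 - 42240) = 1/1070860176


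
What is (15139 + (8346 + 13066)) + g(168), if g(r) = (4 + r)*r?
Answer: 65447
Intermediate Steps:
g(r) = r*(4 + r)
(15139 + (8346 + 13066)) + g(168) = (15139 + (8346 + 13066)) + 168*(4 + 168) = (15139 + 21412) + 168*172 = 36551 + 28896 = 65447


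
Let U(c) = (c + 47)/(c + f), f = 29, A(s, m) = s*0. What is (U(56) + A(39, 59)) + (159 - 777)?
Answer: -52427/85 ≈ -616.79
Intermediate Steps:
A(s, m) = 0
U(c) = (47 + c)/(29 + c) (U(c) = (c + 47)/(c + 29) = (47 + c)/(29 + c))
(U(56) + A(39, 59)) + (159 - 777) = ((47 + 56)/(29 + 56) + 0) + (159 - 777) = (103/85 + 0) - 618 = 103/85 - 618 = -52427/85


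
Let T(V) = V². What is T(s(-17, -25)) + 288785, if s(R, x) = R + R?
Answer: 289941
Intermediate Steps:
s(R, x) = 2*R
T(s(-17, -25)) + 288785 = (2*(-17))² + 288785 = (-34)² + 288785 = 1156 + 288785 = 289941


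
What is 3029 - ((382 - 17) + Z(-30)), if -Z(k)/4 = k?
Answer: 2544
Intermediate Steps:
Z(k) = -4*k
3029 - ((382 - 17) + Z(-30)) = 3029 - ((382 - 17) - 4*(-30)) = 3029 - (365 + 120) = 3029 - 1*485 = 3029 - 485 = 2544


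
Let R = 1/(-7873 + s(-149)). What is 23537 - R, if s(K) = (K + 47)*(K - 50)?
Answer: 292447224/12425 ≈ 23537.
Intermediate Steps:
s(K) = (-50 + K)*(47 + K) (s(K) = (47 + K)*(-50 + K) = (-50 + K)*(47 + K))
R = 1/12425 (R = 1/(-7873 + (-2350 + (-149)² - 3*(-149))) = 1/(-7873 + (-2350 + 22201 + 447)) = 1/(-7873 + 20298) = 1/12425 ≈ 8.0483e-5)
23537 - R = 23537 - 1*1/12425 = 23537 - 1/12425 = 292447224/12425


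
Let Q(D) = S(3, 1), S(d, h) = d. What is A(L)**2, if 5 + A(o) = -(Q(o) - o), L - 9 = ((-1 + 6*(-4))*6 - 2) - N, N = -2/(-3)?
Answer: 207025/9 ≈ 23003.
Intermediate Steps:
Q(D) = 3
N = 2/3 (N = -2*(-1/3) = 2/3 ≈ 0.66667)
L = -431/3 (L = 9 + (((-1 + 6*(-4))*6 - 2) - 1*2/3) = 9 + (((-1 - 24)*6 - 2) - 2/3) = 9 + ((-25*6 - 2) - 2/3) = 9 + ((-150 - 2) - 2/3) = 9 + (-152 - 2/3) = 9 - 458/3 = -431/3 ≈ -143.67)
A(o) = -8 + o (A(o) = -5 - (3 - o) = -5 + (-3 + o) = -8 + o)
A(L)**2 = (-8 - 431/3)**2 = (-455/3)**2 = 207025/9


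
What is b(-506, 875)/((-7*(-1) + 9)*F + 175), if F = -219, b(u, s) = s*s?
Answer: -765625/3329 ≈ -229.99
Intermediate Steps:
b(u, s) = s²
b(-506, 875)/((-7*(-1) + 9)*F + 175) = 875²/((-7*(-1) + 9)*(-219) + 175) = 765625/((7 + 9)*(-219) + 175) = 765625/(16*(-219) + 175) = 765625/(-3504 + 175) = 765625/(-3329) = 765625*(-1/3329) = -765625/3329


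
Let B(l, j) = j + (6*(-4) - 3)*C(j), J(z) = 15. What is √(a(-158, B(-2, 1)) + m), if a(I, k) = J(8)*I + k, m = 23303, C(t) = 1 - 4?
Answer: 3*√2335 ≈ 144.97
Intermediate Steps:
C(t) = -3
B(l, j) = 81 + j (B(l, j) = j + (6*(-4) - 3)*(-3) = j + (-24 - 3)*(-3) = j - 27*(-3) = j + 81 = 81 + j)
a(I, k) = k + 15*I (a(I, k) = 15*I + k = k + 15*I)
√(a(-158, B(-2, 1)) + m) = √(((81 + 1) + 15*(-158)) + 23303) = √((82 - 2370) + 23303) = √(-2288 + 23303) = √21015 = 3*√2335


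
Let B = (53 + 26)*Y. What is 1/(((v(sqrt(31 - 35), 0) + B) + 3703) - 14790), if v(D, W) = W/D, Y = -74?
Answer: -1/16933 ≈ -5.9056e-5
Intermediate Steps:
B = -5846 (B = (53 + 26)*(-74) = 79*(-74) = -5846)
1/(((v(sqrt(31 - 35), 0) + B) + 3703) - 14790) = 1/(((0/(sqrt(31 - 35)) - 5846) + 3703) - 14790) = 1/(((0/(sqrt(-4)) - 5846) + 3703) - 14790) = 1/(((0/((2*I)) - 5846) + 3703) - 14790) = 1/(((0*(-I/2) - 5846) + 3703) - 14790) = 1/(((0 - 5846) + 3703) - 14790) = 1/((-5846 + 3703) - 14790) = 1/(-2143 - 14790) = 1/(-16933) = -1/16933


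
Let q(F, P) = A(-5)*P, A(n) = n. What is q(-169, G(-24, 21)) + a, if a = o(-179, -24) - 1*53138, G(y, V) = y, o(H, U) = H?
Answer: -53197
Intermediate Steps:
a = -53317 (a = -179 - 1*53138 = -179 - 53138 = -53317)
q(F, P) = -5*P
q(-169, G(-24, 21)) + a = -5*(-24) - 53317 = 120 - 53317 = -53197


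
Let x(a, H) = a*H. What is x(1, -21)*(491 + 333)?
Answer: -17304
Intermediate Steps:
x(a, H) = H*a
x(1, -21)*(491 + 333) = (-21*1)*(491 + 333) = -21*824 = -17304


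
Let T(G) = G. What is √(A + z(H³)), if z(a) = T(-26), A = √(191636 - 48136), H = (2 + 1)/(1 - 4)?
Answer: √(-26 + 10*√1435) ≈ 18.783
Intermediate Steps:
H = -1 (H = 3/(-3) = 3*(-⅓) = -1)
A = 10*√1435 (A = √143500 = 10*√1435 ≈ 378.81)
z(a) = -26
√(A + z(H³)) = √(10*√1435 - 26) = √(-26 + 10*√1435)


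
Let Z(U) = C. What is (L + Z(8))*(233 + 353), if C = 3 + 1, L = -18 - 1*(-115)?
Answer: 59186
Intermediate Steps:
L = 97 (L = -18 + 115 = 97)
C = 4
Z(U) = 4
(L + Z(8))*(233 + 353) = (97 + 4)*(233 + 353) = 101*586 = 59186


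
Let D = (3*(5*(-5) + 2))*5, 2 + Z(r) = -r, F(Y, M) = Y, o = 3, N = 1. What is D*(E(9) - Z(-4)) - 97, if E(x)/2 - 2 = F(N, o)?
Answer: -1477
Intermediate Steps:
Z(r) = -2 - r
D = -345 (D = (3*(-25 + 2))*5 = (3*(-23))*5 = -69*5 = -345)
E(x) = 6 (E(x) = 4 + 2*1 = 4 + 2 = 6)
D*(E(9) - Z(-4)) - 97 = -345*(6 - (-2 - 1*(-4))) - 97 = -345*(6 - (-2 + 4)) - 97 = -345*(6 - 1*2) - 97 = -345*(6 - 2) - 97 = -345*4 - 97 = -1380 - 97 = -1477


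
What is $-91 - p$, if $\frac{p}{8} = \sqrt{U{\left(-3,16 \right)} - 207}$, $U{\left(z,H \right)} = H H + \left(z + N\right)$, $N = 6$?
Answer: $-91 - 16 \sqrt{13} \approx -148.69$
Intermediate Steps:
$U{\left(z,H \right)} = 6 + z + H^{2}$ ($U{\left(z,H \right)} = H H + \left(z + 6\right) = H^{2} + \left(6 + z\right) = 6 + z + H^{2}$)
$p = 16 \sqrt{13}$ ($p = 8 \sqrt{\left(6 - 3 + 16^{2}\right) - 207} = 8 \sqrt{\left(6 - 3 + 256\right) - 207} = 8 \sqrt{259 - 207} = 8 \sqrt{52} = 8 \cdot 2 \sqrt{13} = 16 \sqrt{13} \approx 57.689$)
$-91 - p = -91 - 16 \sqrt{13}$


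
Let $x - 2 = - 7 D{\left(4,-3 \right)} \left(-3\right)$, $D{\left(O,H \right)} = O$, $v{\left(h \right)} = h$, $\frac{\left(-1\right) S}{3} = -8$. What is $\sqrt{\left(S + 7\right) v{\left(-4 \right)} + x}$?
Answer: $i \sqrt{38} \approx 6.1644 i$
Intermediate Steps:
$S = 24$ ($S = \left(-3\right) \left(-8\right) = 24$)
$x = 86$ ($x = 2 + \left(-7\right) 4 \left(-3\right) = 2 - -84 = 2 + 84 = 86$)
$\sqrt{\left(S + 7\right) v{\left(-4 \right)} + x} = \sqrt{\left(24 + 7\right) \left(-4\right) + 86} = \sqrt{31 \left(-4\right) + 86} = \sqrt{-124 + 86} = \sqrt{-38} = i \sqrt{38}$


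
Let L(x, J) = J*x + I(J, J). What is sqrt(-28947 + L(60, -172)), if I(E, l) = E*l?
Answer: I*sqrt(9683) ≈ 98.402*I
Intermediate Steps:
L(x, J) = J**2 + J*x (L(x, J) = J*x + J*J = J*x + J**2 = J**2 + J*x)
sqrt(-28947 + L(60, -172)) = sqrt(-28947 - 172*(-172 + 60)) = sqrt(-28947 - 172*(-112)) = sqrt(-28947 + 19264) = sqrt(-9683) = I*sqrt(9683)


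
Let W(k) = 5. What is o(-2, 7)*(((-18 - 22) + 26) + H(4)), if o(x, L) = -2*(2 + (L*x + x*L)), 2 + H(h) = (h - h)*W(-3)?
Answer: -832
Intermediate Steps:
H(h) = -2 (H(h) = -2 + (h - h)*5 = -2 + 0*5 = -2 + 0 = -2)
o(x, L) = -4 - 4*L*x (o(x, L) = -2*(2 + (L*x + L*x)) = -2*(2 + 2*L*x) = -4 - 4*L*x)
o(-2, 7)*(((-18 - 22) + 26) + H(4)) = (-4 - 4*7*(-2))*(((-18 - 22) + 26) - 2) = (-4 + 56)*((-40 + 26) - 2) = 52*(-14 - 2) = 52*(-16) = -832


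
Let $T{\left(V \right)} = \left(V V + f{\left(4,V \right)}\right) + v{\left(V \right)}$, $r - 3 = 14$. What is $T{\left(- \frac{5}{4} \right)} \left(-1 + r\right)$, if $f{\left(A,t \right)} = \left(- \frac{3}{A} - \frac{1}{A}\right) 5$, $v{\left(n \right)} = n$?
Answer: $-75$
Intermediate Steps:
$r = 17$ ($r = 3 + 14 = 17$)
$f{\left(A,t \right)} = - \frac{20}{A}$ ($f{\left(A,t \right)} = - \frac{4}{A} 5 = - \frac{20}{A}$)
$T{\left(V \right)} = -5 + V + V^{2}$ ($T{\left(V \right)} = \left(V V - \frac{20}{4}\right) + V = \left(V^{2} - 5\right) + V = \left(-5 + V^{2}\right) + V = -5 + V + V^{2}$)
$T{\left(- \frac{5}{4} \right)} \left(-1 + r\right) = \left(-5 - \frac{5}{4} + \left(- \frac{5}{4}\right)^{2}\right) \left(-1 + 17\right) = \left(-5 - \frac{5}{4} + \left(\left(-5\right) \frac{1}{4}\right)^{2}\right) 16 = \left(-5 - \frac{5}{4} + \left(- \frac{5}{4}\right)^{2}\right) 16 = \left(-5 - \frac{5}{4} + \frac{25}{16}\right) 16 = \left(- \frac{75}{16}\right) 16 = -75$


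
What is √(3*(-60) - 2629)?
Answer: 53*I ≈ 53.0*I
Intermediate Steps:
√(3*(-60) - 2629) = √(-180 - 2629) = √(-2809) = 53*I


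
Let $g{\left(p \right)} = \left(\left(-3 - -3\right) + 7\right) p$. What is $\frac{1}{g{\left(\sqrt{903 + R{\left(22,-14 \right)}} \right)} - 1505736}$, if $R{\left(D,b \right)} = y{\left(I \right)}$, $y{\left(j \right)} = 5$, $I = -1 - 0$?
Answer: $- \frac{376434}{566810214301} - \frac{7 \sqrt{227}}{1133620428602} \approx -6.6422 \cdot 10^{-7}$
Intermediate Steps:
$I = -1$ ($I = -1 + 0 = -1$)
$R{\left(D,b \right)} = 5$
$g{\left(p \right)} = 7 p$ ($g{\left(p \right)} = \left(\left(-3 + 3\right) + 7\right) p = \left(0 + 7\right) p = 7 p$)
$\frac{1}{g{\left(\sqrt{903 + R{\left(22,-14 \right)}} \right)} - 1505736} = \frac{1}{7 \sqrt{903 + 5} - 1505736} = \frac{1}{7 \sqrt{908} - 1505736} = \frac{1}{7 \cdot 2 \sqrt{227} - 1505736} = \frac{1}{14 \sqrt{227} - 1505736} = \frac{1}{-1505736 + 14 \sqrt{227}}$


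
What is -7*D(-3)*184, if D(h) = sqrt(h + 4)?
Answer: -1288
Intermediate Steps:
D(h) = sqrt(4 + h)
-7*D(-3)*184 = -7*sqrt(4 - 3)*184 = -7*sqrt(1)*184 = -7*1*184 = -7*184 = -1288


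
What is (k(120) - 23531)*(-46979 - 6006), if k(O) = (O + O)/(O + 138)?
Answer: 53609852105/43 ≈ 1.2467e+9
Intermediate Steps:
k(O) = 2*O/(138 + O) (k(O) = (2*O)/(138 + O) = 2*O/(138 + O))
(k(120) - 23531)*(-46979 - 6006) = (2*120/(138 + 120) - 23531)*(-46979 - 6006) = (2*120/258 - 23531)*(-52985) = (2*120*(1/258) - 23531)*(-52985) = (40/43 - 23531)*(-52985) = -1011793/43*(-52985) = 53609852105/43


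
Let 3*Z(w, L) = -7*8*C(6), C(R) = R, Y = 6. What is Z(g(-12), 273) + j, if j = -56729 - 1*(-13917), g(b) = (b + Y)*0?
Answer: -42924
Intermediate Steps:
g(b) = 0 (g(b) = (b + 6)*0 = (6 + b)*0 = 0)
j = -42812 (j = -56729 + 13917 = -42812)
Z(w, L) = -112 (Z(w, L) = (-7*8*6)/3 = (-56*6)/3 = (-1*336)/3 = (⅓)*(-336) = -112)
Z(g(-12), 273) + j = -112 - 42812 = -42924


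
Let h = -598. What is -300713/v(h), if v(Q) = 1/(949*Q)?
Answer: 170655228926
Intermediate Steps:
v(Q) = 1/(949*Q)
-300713/v(h) = -300713/((1/949)/(-598)) = -300713/((1/949)*(-1/598)) = -300713/(-1/567502) = -300713*(-567502) = 170655228926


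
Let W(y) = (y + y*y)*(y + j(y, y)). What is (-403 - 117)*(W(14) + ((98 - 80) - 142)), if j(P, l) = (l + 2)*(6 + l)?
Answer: -36408320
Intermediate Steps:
j(P, l) = (2 + l)*(6 + l)
W(y) = (y + y²)*(12 + y² + 9*y) (W(y) = (y + y*y)*(y + (12 + y² + 8*y)) = (y + y²)*(12 + y² + 9*y))
(-403 - 117)*(W(14) + ((98 - 80) - 142)) = (-403 - 117)*(14*(12 + 14³ + 10*14² + 21*14) + ((98 - 80) - 142)) = -520*(14*(12 + 2744 + 10*196 + 294) + (18 - 142)) = -520*(14*(12 + 2744 + 1960 + 294) - 124) = -520*(14*5010 - 124) = -520*(70140 - 124) = -520*70016 = -36408320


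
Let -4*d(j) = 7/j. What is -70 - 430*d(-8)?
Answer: -2625/16 ≈ -164.06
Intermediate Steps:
d(j) = -7/(4*j)
-70 - 430*d(-8) = -70 - (-1505)/(2*(-8)) = -70 - (-1505)*(-1)/(2*8) = -70 - 430*7/32 = -70 - 1505/16 = -2625/16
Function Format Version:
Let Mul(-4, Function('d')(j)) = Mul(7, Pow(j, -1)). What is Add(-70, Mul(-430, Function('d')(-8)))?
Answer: Rational(-2625, 16) ≈ -164.06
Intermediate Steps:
Function('d')(j) = Mul(Rational(-7, 4), Pow(j, -1)) (Function('d')(j) = Mul(Rational(-1, 4), Mul(7, Pow(j, -1))) = Mul(Rational(-7, 4), Pow(j, -1)))
Add(-70, Mul(-430, Function('d')(-8))) = Add(-70, Mul(-430, Mul(Rational(-7, 4), Pow(-8, -1)))) = Add(-70, Mul(-430, Mul(Rational(-7, 4), Rational(-1, 8)))) = Add(-70, Mul(-430, Rational(7, 32))) = Add(-70, Rational(-1505, 16)) = Rational(-2625, 16)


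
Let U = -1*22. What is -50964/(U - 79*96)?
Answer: 25482/3803 ≈ 6.7005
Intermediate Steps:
U = -22
-50964/(U - 79*96) = -50964/(-22 - 79*96) = -50964/(-22 - 7584) = -50964/(-7606) = -50964*(-1/7606) = 25482/3803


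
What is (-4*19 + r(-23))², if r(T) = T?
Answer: 9801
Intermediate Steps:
(-4*19 + r(-23))² = (-4*19 - 23)² = (-76 - 23)² = (-99)² = 9801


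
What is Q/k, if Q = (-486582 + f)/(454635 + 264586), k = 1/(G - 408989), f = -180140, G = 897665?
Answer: -325811040072/719221 ≈ -4.5301e+5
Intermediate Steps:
k = 1/488676 (k = 1/(897665 - 408989) = 1/488676 ≈ 2.0463e-6)
Q = -666722/719221 (Q = (-486582 - 180140)/(454635 + 264586) = -666722/719221 ≈ -0.92701)
Q/k = -666722/(719221*1/488676) = -666722/719221*488676 = -325811040072/719221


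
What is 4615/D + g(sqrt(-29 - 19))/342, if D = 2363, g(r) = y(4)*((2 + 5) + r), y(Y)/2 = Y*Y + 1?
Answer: 1070362/404073 + 68*I*sqrt(3)/171 ≈ 2.6489 + 0.68877*I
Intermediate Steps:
y(Y) = 2 + 2*Y**2 (y(Y) = 2*(Y*Y + 1) = 2*(Y**2 + 1) = 2*(1 + Y**2) = 2 + 2*Y**2)
g(r) = 238 + 34*r (g(r) = (2 + 2*4**2)*((2 + 5) + r) = (2 + 2*16)*(7 + r) = (2 + 32)*(7 + r) = 34*(7 + r) = 238 + 34*r)
4615/D + g(sqrt(-29 - 19))/342 = 4615/2363 + (238 + 34*sqrt(-29 - 19))/342 = 4615*(1/2363) + (238 + 34*sqrt(-48))*(1/342) = 4615/2363 + (238 + 34*(4*I*sqrt(3)))*(1/342) = 4615/2363 + (238 + 136*I*sqrt(3))*(1/342) = 4615/2363 + (119/171 + 68*I*sqrt(3)/171) = 1070362/404073 + 68*I*sqrt(3)/171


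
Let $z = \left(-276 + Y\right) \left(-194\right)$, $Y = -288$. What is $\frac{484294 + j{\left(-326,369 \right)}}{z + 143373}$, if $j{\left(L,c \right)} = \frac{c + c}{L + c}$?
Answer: $\frac{20825380}{10869927} \approx 1.9159$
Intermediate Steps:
$j{\left(L,c \right)} = \frac{2 c}{L + c}$
$z = 109416$ ($z = \left(-276 - 288\right) \left(-194\right) = \left(-564\right) \left(-194\right) = 109416$)
$\frac{484294 + j{\left(-326,369 \right)}}{z + 143373} = \frac{484294 + 2 \cdot 369 \frac{1}{-326 + 369}}{109416 + 143373} = \frac{484294 + 2 \cdot 369 \cdot \frac{1}{43}}{252789} = \left(484294 + 2 \cdot 369 \cdot \frac{1}{43}\right) \frac{1}{252789} = \left(484294 + \frac{738}{43}\right) \frac{1}{252789} = \frac{20825380}{43} \cdot \frac{1}{252789} = \frac{20825380}{10869927}$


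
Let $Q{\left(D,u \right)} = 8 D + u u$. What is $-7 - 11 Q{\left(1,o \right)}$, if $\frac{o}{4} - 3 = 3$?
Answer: $-6431$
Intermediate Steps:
$o = 24$ ($o = 12 + 4 \cdot 3 = 12 + 12 = 24$)
$Q{\left(D,u \right)} = u^{2} + 8 D$ ($Q{\left(D,u \right)} = 8 D + u^{2} = u^{2} + 8 D$)
$-7 - 11 Q{\left(1,o \right)} = -7 - 11 \left(24^{2} + 8 \cdot 1\right) = -7 - 11 \left(576 + 8\right) = -7 - 6424 = -6431$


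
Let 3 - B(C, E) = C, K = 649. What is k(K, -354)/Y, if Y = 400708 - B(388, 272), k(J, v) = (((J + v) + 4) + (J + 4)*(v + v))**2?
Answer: 213467100625/401093 ≈ 5.3221e+5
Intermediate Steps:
B(C, E) = 3 - C
k(J, v) = (4 + J + v + 2*v*(4 + J))**2 (k(J, v) = ((4 + J + v) + (4 + J)*(2*v))**2 = ((4 + J + v) + 2*v*(4 + J))**2 = (4 + J + v + 2*v*(4 + J))**2)
Y = 401093 (Y = 400708 - (3 - 1*388) = 400708 - (3 - 388) = 400708 - 1*(-385) = 400708 + 385 = 401093)
k(K, -354)/Y = (4 + 649 + 9*(-354) + 2*649*(-354))**2/401093 = (4 + 649 - 3186 - 459492)**2*(1/401093) = (-462025)**2*(1/401093) = 213467100625*(1/401093) = 213467100625/401093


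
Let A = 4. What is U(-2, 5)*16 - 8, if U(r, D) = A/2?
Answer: 24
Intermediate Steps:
U(r, D) = 2 (U(r, D) = 4/2 = 4*(½) = 2)
U(-2, 5)*16 - 8 = 2*16 - 8 = 32 - 8 = 24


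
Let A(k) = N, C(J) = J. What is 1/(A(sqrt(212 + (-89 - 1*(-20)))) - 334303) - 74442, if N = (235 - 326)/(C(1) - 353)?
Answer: -8759929968082/117674565 ≈ -74442.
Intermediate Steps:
N = 91/352 (N = (235 - 326)/(1 - 353) = -91/(-352) = -91*(-1/352) = 91/352 ≈ 0.25852)
A(k) = 91/352
1/(A(sqrt(212 + (-89 - 1*(-20)))) - 334303) - 74442 = 1/(91/352 - 334303) - 74442 = 1/(-117674565/352) - 74442 = -352/117674565 - 74442 = -8759929968082/117674565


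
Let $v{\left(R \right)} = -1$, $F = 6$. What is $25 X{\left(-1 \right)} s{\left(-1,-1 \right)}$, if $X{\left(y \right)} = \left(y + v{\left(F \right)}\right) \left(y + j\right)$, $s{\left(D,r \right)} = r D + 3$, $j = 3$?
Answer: $-400$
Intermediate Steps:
$s{\left(D,r \right)} = 3 + D r$ ($s{\left(D,r \right)} = D r + 3 = 3 + D r$)
$X{\left(y \right)} = \left(-1 + y\right) \left(3 + y\right)$ ($X{\left(y \right)} = \left(y - 1\right) \left(y + 3\right) = \left(-1 + y\right) \left(3 + y\right)$)
$25 X{\left(-1 \right)} s{\left(-1,-1 \right)} = 25 \left(-3 + \left(-1\right)^{2} + 2 \left(-1\right)\right) \left(3 - -1\right) = 25 \left(-3 + 1 - 2\right) \left(3 + 1\right) = 25 \left(-4\right) 4 = \left(-100\right) 4 = -400$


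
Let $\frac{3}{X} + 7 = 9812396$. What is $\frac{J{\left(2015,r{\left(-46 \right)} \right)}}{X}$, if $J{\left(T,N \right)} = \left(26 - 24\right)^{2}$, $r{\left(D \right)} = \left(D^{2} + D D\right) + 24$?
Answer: $\frac{39249556}{3} \approx 1.3083 \cdot 10^{7}$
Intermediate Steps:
$r{\left(D \right)} = 24 + 2 D^{2}$ ($r{\left(D \right)} = \left(D^{2} + D^{2}\right) + 24 = 2 D^{2} + 24 = 24 + 2 D^{2}$)
$J{\left(T,N \right)} = 4$ ($J{\left(T,N \right)} = 2^{2} = 4$)
$X = \frac{3}{9812389}$ ($X = \frac{3}{-7 + 9812396} = \frac{3}{9812389} \approx 3.0574 \cdot 10^{-7}$)
$\frac{J{\left(2015,r{\left(-46 \right)} \right)}}{X} = \frac{4}{\frac{3}{9812389}} = 4 \cdot \frac{9812389}{3} = \frac{39249556}{3}$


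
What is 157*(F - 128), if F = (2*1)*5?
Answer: -18526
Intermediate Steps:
F = 10 (F = 2*5 = 10)
157*(F - 128) = 157*(10 - 128) = 157*(-118) = -18526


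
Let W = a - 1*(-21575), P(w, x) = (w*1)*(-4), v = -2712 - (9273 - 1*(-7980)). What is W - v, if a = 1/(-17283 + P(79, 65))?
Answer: 731062459/17599 ≈ 41540.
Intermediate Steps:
v = -19965 (v = -2712 - (9273 + 7980) = -2712 - 1*17253 = -2712 - 17253 = -19965)
P(w, x) = -4*w (P(w, x) = w*(-4) = -4*w)
a = -1/17599 (a = 1/(-17283 - 4*79) = 1/(-17283 - 316) = 1/(-17599) = -1/17599 ≈ -5.6821e-5)
W = 379698424/17599 (W = -1/17599 - 1*(-21575) = -1/17599 + 21575 = 379698424/17599 ≈ 21575.)
W - v = 379698424/17599 - 1*(-19965) = 379698424/17599 + 19965 = 731062459/17599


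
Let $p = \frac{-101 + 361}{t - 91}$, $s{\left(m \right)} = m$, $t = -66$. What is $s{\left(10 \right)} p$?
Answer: $- \frac{2600}{157} \approx -16.561$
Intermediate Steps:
$p = - \frac{260}{157}$ ($p = \frac{-101 + 361}{-66 - 91} = \frac{260}{-157} = 260 \left(- \frac{1}{157}\right) = - \frac{260}{157} \approx -1.6561$)
$s{\left(10 \right)} p = 10 \left(- \frac{260}{157}\right) = - \frac{2600}{157}$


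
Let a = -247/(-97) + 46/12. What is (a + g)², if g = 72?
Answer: 2080910689/338724 ≈ 6143.4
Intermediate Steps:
a = 3713/582 (a = -247*(-1/97) + 46*(1/12) = 247/97 + 23/6 = 3713/582 ≈ 6.3797)
(a + g)² = (3713/582 + 72)² = (45617/582)² = 2080910689/338724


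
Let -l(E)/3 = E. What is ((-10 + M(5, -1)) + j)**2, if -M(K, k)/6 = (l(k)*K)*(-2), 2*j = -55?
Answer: 81225/4 ≈ 20306.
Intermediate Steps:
j = -55/2 (j = (1/2)*(-55) = -55/2 ≈ -27.500)
l(E) = -3*E
M(K, k) = -36*K*k (M(K, k) = -6*(-3*k)*K*(-2) = -6*(-3*K*k)*(-2) = -36*K*k)
((-10 + M(5, -1)) + j)**2 = ((-10 - 36*5*(-1)) - 55/2)**2 = ((-10 + 180) - 55/2)**2 = (170 - 55/2)**2 = (285/2)**2 = 81225/4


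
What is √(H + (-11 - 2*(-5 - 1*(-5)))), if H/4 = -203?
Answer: I*√823 ≈ 28.688*I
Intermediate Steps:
H = -812 (H = 4*(-203) = -812)
√(H + (-11 - 2*(-5 - 1*(-5)))) = √(-812 + (-11 - 2*(-5 - 1*(-5)))) = √(-812 + (-11 - 2*(-5 + 5))) = √(-812 + (-11 - 2*0)) = √(-812 + (-11 + 0)) = √(-812 - 11) = √(-823) = I*√823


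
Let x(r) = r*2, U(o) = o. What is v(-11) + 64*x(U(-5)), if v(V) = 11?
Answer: -629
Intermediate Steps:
x(r) = 2*r
v(-11) + 64*x(U(-5)) = 11 + 64*(2*(-5)) = 11 + 64*(-10) = 11 - 640 = -629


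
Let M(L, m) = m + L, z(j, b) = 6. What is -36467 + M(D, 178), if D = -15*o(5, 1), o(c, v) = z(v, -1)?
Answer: -36379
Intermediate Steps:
o(c, v) = 6
D = -90 (D = -15*6 = -90)
M(L, m) = L + m
-36467 + M(D, 178) = -36467 + (-90 + 178) = -36467 + 88 = -36379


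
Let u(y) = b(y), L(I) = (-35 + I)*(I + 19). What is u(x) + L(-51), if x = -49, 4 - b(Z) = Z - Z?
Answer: 2756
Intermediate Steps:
b(Z) = 4 (b(Z) = 4 - (Z - Z) = 4 - 1*0 = 4 + 0 = 4)
L(I) = (-35 + I)*(19 + I)
u(y) = 4
u(x) + L(-51) = 4 + (-665 + (-51)**2 - 16*(-51)) = 4 + (-665 + 2601 + 816) = 4 + 2752 = 2756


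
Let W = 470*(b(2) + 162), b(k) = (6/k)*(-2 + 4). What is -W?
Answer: -78960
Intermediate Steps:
b(k) = 12/k (b(k) = (6/k)*2 = 12/k)
W = 78960 (W = 470*(12/2 + 162) = 470*(12*(½) + 162) = 470*(6 + 162) = 470*168 = 78960)
-W = -1*78960 = -78960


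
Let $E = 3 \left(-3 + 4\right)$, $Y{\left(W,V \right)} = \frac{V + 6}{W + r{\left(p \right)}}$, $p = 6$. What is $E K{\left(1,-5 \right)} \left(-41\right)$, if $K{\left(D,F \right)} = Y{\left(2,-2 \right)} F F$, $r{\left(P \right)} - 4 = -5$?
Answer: $-12300$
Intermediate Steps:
$r{\left(P \right)} = -1$ ($r{\left(P \right)} = 4 - 5 = -1$)
$Y{\left(W,V \right)} = \frac{6 + V}{-1 + W}$ ($Y{\left(W,V \right)} = \frac{V + 6}{W - 1} = \frac{6 + V}{-1 + W}$)
$K{\left(D,F \right)} = 4 F^{2}$ ($K{\left(D,F \right)} = \frac{6 - 2}{-1 + 2} F F = 1^{-1} \cdot 4 F F = 1 \cdot 4 F F = 4 F F = 4 F^{2}$)
$E = 3$ ($E = 3 \cdot 1 = 3$)
$E K{\left(1,-5 \right)} \left(-41\right) = 3 \cdot 4 \left(-5\right)^{2} \left(-41\right) = 3 \cdot 4 \cdot 25 \left(-41\right) = 3 \cdot 100 \left(-41\right) = 300 \left(-41\right) = -12300$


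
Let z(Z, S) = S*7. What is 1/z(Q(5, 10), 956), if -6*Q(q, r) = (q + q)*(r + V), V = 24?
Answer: 1/6692 ≈ 0.00014943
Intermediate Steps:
Q(q, r) = -q*(24 + r)/3 (Q(q, r) = -(q + q)*(r + 24)/6 = -2*q*(24 + r)/6 = -q*(24 + r)/3)
z(Z, S) = 7*S
1/z(Q(5, 10), 956) = 1/(7*956) = 1/6692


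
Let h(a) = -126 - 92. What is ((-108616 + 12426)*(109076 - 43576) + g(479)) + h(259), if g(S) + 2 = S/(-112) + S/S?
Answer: -705649865007/112 ≈ -6.3004e+9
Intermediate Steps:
g(S) = -1 - S/112 (g(S) = -2 + (S/(-112) + S/S) = -2 + (S*(-1/112) + 1) = -2 + (-S/112 + 1) = -2 + (1 - S/112) = -1 - S/112)
h(a) = -218
((-108616 + 12426)*(109076 - 43576) + g(479)) + h(259) = ((-108616 + 12426)*(109076 - 43576) + (-1 - 1/112*479)) - 218 = (-96190*65500 + (-1 - 479/112)) - 218 = (-6300445000 - 591/112) - 218 = -705649840591/112 - 218 = -705649865007/112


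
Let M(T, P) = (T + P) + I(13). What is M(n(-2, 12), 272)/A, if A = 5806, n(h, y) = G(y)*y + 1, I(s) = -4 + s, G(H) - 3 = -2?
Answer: 147/2903 ≈ 0.050637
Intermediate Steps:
G(H) = 1 (G(H) = 3 - 2 = 1)
n(h, y) = 1 + y (n(h, y) = 1*y + 1 = y + 1 = 1 + y)
M(T, P) = 9 + P + T (M(T, P) = (T + P) + (-4 + 13) = (P + T) + 9 = 9 + P + T)
M(n(-2, 12), 272)/A = (9 + 272 + (1 + 12))/5806 = (9 + 272 + 13)*(1/5806) = 294*(1/5806) = 147/2903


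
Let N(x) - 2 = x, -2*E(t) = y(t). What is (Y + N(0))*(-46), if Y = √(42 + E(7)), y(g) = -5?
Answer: -92 - 23*√178 ≈ -398.86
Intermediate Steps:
E(t) = 5/2 (E(t) = -½*(-5) = 5/2)
N(x) = 2 + x
Y = √178/2 (Y = √(42 + 5/2) = √(89/2) = √178/2 ≈ 6.6708)
(Y + N(0))*(-46) = (√178/2 + (2 + 0))*(-46) = (√178/2 + 2)*(-46) = (2 + √178/2)*(-46) = -92 - 23*√178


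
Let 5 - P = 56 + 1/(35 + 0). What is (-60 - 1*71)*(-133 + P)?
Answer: 843771/35 ≈ 24108.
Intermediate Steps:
P = -1786/35 (P = 5 - (56 + 1/(35 + 0)) = 5 - (56 + 1/35) = 5 - 1*1961/35 = 5 - 1961/35 = -1786/35 ≈ -51.029)
(-60 - 1*71)*(-133 + P) = (-60 - 1*71)*(-133 - 1786/35) = (-60 - 71)*(-6441/35) = -131*(-6441/35) = 843771/35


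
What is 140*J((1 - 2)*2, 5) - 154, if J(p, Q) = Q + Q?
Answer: 1246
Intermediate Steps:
J(p, Q) = 2*Q
140*J((1 - 2)*2, 5) - 154 = 140*(2*5) - 154 = 140*10 - 154 = 1400 - 154 = 1246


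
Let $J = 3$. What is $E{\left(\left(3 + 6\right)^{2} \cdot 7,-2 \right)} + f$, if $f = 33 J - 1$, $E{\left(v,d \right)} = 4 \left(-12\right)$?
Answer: $50$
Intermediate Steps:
$E{\left(v,d \right)} = -48$
$f = 98$ ($f = 33 \cdot 3 - 1 = 99 - 1 = 98$)
$E{\left(\left(3 + 6\right)^{2} \cdot 7,-2 \right)} + f = -48 + 98 = 50$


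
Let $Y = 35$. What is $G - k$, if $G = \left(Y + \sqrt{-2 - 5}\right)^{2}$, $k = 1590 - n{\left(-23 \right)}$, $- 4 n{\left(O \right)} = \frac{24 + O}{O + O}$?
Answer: $- \frac{68447}{184} + 70 i \sqrt{7} \approx -371.99 + 185.2 i$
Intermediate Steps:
$n{\left(O \right)} = - \frac{24 + O}{8 O}$ ($n{\left(O \right)} = - \frac{\left(24 + O\right) \frac{1}{O + O}}{4} = - \frac{\left(24 + O\right) \frac{1}{2 O}}{4} = - \frac{\frac{1}{2} \frac{1}{O} \left(24 + O\right)}{4} = - \frac{24 + O}{8 O}$)
$k = \frac{292559}{184}$ ($k = 1590 - \frac{-24 - -23}{8 \left(-23\right)} = 1590 - \frac{1}{8} \left(- \frac{1}{23}\right) \left(-24 + 23\right) = 1590 - \frac{1}{8} \left(- \frac{1}{23}\right) \left(-1\right) = 1590 - \frac{1}{184} = \frac{292559}{184} \approx 1590.0$)
$G = \left(35 + i \sqrt{7}\right)^{2}$ ($G = \left(35 + \sqrt{-2 - 5}\right)^{2} = \left(35 + \sqrt{-7}\right)^{2} = \left(35 + i \sqrt{7}\right)^{2} \approx 1218.0 + 185.2 i$)
$G - k = \left(35 + i \sqrt{7}\right)^{2} - \frac{292559}{184} = - \frac{292559}{184} + \left(35 + i \sqrt{7}\right)^{2}$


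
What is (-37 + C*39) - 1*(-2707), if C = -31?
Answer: 1461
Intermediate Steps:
(-37 + C*39) - 1*(-2707) = (-37 - 31*39) - 1*(-2707) = (-37 - 1209) + 2707 = -1246 + 2707 = 1461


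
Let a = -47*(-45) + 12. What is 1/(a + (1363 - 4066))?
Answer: -1/576 ≈ -0.0017361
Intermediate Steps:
a = 2127 (a = 2115 + 12 = 2127)
1/(a + (1363 - 4066)) = 1/(2127 + (1363 - 4066)) = 1/(2127 - 2703) = 1/(-576) = -1/576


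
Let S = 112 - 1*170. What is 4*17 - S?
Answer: 126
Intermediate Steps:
S = -58 (S = 112 - 170 = -58)
4*17 - S = 4*17 - 1*(-58) = 68 + 58 = 126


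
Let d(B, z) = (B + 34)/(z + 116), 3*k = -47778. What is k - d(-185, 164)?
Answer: -4459129/280 ≈ -15925.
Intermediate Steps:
k = -15926 (k = (⅓)*(-47778) = -15926)
d(B, z) = (34 + B)/(116 + z)
k - d(-185, 164) = -15926 - (34 - 185)/(116 + 164) = -15926 - (-151)/280 = -15926 - 1*(-151/280) = -15926 + 151/280 = -4459129/280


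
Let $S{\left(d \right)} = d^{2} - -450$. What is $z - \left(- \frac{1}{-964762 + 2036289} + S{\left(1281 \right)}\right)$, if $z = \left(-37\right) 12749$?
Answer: $- \frac{2264269420347}{1071527} \approx -2.1131 \cdot 10^{6}$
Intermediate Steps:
$S{\left(d \right)} = 450 + d^{2}$ ($S{\left(d \right)} = d^{2} + 450 = 450 + d^{2}$)
$z = -471713$
$z - \left(- \frac{1}{-964762 + 2036289} + S{\left(1281 \right)}\right) = -471713 + \left(\frac{1}{-964762 + 2036289} - \left(450 + 1281^{2}\right)\right) = -471713 + \left(\frac{1}{1071527} - \left(450 + 1640961\right)\right) = -471713 + \left(\frac{1}{1071527} - 1641411\right) = -471713 - \frac{1758816204596}{1071527} = - \frac{2264269420347}{1071527}$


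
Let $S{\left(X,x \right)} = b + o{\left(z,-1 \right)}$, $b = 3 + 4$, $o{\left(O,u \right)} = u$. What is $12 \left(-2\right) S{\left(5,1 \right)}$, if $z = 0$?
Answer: $-144$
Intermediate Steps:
$b = 7$
$S{\left(X,x \right)} = 6$ ($S{\left(X,x \right)} = 7 - 1 = 6$)
$12 \left(-2\right) S{\left(5,1 \right)} = 12 \left(-2\right) 6 = \left(-24\right) 6 = -144$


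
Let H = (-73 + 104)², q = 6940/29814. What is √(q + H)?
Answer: √213603848979/14907 ≈ 31.004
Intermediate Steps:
q = 3470/14907 (q = 6940*(1/29814) = 3470/14907 ≈ 0.23278)
H = 961 (H = 31² = 961)
√(q + H) = √(3470/14907 + 961) = √(14329097/14907) = √213603848979/14907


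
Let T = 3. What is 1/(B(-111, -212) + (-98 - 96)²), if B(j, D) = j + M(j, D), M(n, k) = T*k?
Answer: 1/36889 ≈ 2.7108e-5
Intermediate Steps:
M(n, k) = 3*k
B(j, D) = j + 3*D
1/(B(-111, -212) + (-98 - 96)²) = 1/((-111 + 3*(-212)) + (-98 - 96)²) = 1/((-111 - 636) + (-194)²) = 1/(-747 + 37636) = 1/36889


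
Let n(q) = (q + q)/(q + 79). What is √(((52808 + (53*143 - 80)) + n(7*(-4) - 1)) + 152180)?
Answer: √5312146/5 ≈ 460.96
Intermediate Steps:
n(q) = 2*q/(79 + q) (n(q) = (2*q)/(79 + q) = 2*q/(79 + q))
√(((52808 + (53*143 - 80)) + n(7*(-4) - 1)) + 152180) = √(((52808 + (53*143 - 80)) + 2*(7*(-4) - 1)/(79 + (7*(-4) - 1))) + 152180) = √(((52808 + (7579 - 80)) + 2*(-28 - 1)/(79 + (-28 - 1))) + 152180) = √(((52808 + 7499) + 2*(-29)/(79 - 29)) + 152180) = √((60307 + 2*(-29)/50) + 152180) = √((60307 + 2*(-29)*(1/50)) + 152180) = √((60307 - 29/25) + 152180) = √(1507646/25 + 152180) = √(5312146/25) = √5312146/5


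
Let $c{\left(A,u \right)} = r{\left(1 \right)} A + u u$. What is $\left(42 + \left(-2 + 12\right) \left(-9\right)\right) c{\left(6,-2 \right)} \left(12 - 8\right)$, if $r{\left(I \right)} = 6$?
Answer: $-7680$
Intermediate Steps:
$c{\left(A,u \right)} = u^{2} + 6 A$ ($c{\left(A,u \right)} = 6 A + u u = 6 A + u^{2} = u^{2} + 6 A$)
$\left(42 + \left(-2 + 12\right) \left(-9\right)\right) c{\left(6,-2 \right)} \left(12 - 8\right) = \left(42 + \left(-2 + 12\right) \left(-9\right)\right) \left(\left(-2\right)^{2} + 6 \cdot 6\right) \left(12 - 8\right) = \left(42 + 10 \left(-9\right)\right) \left(4 + 36\right) 4 = \left(42 - 90\right) 40 \cdot 4 = \left(-48\right) 160 = -7680$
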